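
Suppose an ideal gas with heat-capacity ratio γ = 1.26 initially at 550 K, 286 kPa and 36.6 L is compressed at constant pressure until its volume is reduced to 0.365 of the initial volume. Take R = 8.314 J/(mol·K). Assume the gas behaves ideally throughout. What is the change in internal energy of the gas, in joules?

-25600 J

n = P₁V₁/(RT₁) = 286×36.6/(8.314×550) = 2.29 mol.
Isobaric: P stays 286 kPa; V/T = const ⇒ T₂ = 201 K, V₂ = 13.4 L.
For an ideal gas ΔU = nCvΔT with Cv = R/(γ−1) = 32.0 J/(mol·K).
ΔU = 2.29×32.0×(201−550) = -25600 J.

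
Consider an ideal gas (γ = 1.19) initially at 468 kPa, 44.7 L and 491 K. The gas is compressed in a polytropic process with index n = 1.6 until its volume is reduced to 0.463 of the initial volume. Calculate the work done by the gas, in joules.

n = P₁V₁/(RT₁) = 468×44.7/(8.314×491) = 5.12 mol.
Polytropic n=1.6: T₂ = T₁(V₁/V₂)^(n−1) = 491×(2.16)^0.60 = 779 K; P₂ = P₁(V₁/V₂)^n = 1600 kPa.
W = (P₁V₁−P₂V₂)/(n−1) = (468×44.7−1600×20.7)/0.60 = -20500 J.

-20500 J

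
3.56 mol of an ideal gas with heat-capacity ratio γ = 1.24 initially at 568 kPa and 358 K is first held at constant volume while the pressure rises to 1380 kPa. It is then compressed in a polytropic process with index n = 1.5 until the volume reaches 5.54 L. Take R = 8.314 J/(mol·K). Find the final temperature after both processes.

1600 K

V₁ = nRT₁/P₁ = 3.56×8.314×358/568 = 18.7 L.
Step 1 — Isochoric: V stays 18.7 L; P/T = const ⇒ T₂ = 870 K, P₂ = 1380 kPa.
W = 0 (no volume change).
ΔU = nCvΔT = 3.56×34.6×(870−358) = 63100 J.
Q = ΔU = 63100 J.
State after step 1: P = 1380 kPa, V = 18.7 L, T = 870 K.
Step 2 — Polytropic n=1.5: T₂ = T₁(V₁/V₂)^(n−1) = 870×(3.37)^0.50 = 1600 K; P₂ = P₁(V₁/V₂)^n = 8530 kPa.
W = (P₁V₁−P₂V₂)/(n−1) = (1380×18.7−8530×5.54)/0.50 = -43000 J.
ΔU = nCvΔT = 3.56×34.6×(1600−870) = 89600 J.
Q = ΔU + W = 46600 J.
Net over both steps: W = -43000 J, Q = 110000 J, ΔU = 153000 J.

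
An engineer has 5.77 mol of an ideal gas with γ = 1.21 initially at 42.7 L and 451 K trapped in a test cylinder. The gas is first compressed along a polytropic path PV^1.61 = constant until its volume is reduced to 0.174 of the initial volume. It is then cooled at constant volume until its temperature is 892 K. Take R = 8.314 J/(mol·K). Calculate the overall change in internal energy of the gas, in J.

P₁ = nRT₁/V₁ = 5.77×8.314×451/42.7 = 507 kPa.
Step 1 — Polytropic n=1.61: T₂ = T₁(V₁/V₂)^(n−1) = 451×(5.75)^0.61 = 1310 K; P₂ = P₁(V₁/V₂)^n = 8460 kPa.
W = (P₁V₁−P₂V₂)/(n−1) = (507×42.7−8460×7.43)/0.61 = -67600 J.
ΔU = nCvΔT = 5.77×39.6×(1310−451) = 196000 J.
Q = ΔU + W = 129000 J.
State after step 1: P = 8460 kPa, V = 7.43 L, T = 1310 K.
Step 2 — Isochoric: V stays 7.43 L; P/T = const ⇒ T₂ = 892 K, P₂ = 5760 kPa.
W = 0 (no volume change).
ΔU = nCvΔT = 5.77×39.6×(892−1310) = -95600 J.
Q = ΔU = -95600 J.
Net over both steps: W = -67600 J, Q = 33100 J, ΔU = 101000 J.

101000 J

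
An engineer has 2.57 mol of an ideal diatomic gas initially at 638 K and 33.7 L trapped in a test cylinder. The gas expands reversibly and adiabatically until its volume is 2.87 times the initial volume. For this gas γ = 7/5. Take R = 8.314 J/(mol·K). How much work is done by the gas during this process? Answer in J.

11700 J

P₁ = nRT₁/V₁ = 2.57×8.314×638/33.7 = 405 kPa.
Adiabatic: TV^(γ−1) = const ⇒ T₂ = 638×(0.348)^0.400 = 418 K; PV^γ = const ⇒ P₂ = 92.4 kPa.
ΔU = nCvΔT = 2.57×20.8×(418−638) = -11700 J.
Q = 0 for an adiabatic process, so W = −ΔU = 11700 J.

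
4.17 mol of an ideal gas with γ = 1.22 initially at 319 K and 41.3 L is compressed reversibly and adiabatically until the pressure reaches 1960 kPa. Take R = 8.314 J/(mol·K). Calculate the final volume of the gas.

P₁ = nRT₁/V₁ = 4.17×8.314×319/41.3 = 268 kPa.
Adiabatic: T₂/T₁ = (P₂/P₁)^((γ−1)/γ) ⇒ T₂ = 319×(7.32)^0.180 = 457 K; V₂ = 8.08 L.

8.08 L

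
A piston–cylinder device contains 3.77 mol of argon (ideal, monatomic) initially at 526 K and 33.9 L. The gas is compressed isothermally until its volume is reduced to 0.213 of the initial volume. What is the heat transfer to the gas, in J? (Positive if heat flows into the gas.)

P₁ = nRT₁/V₁ = 3.77×8.314×526/33.9 = 486 kPa.
Isothermal: T stays 526 K; PV = const ⇒ V₂ = 7.22 L, P₂ = 2280 kPa.
ΔU = 0 (ideal gas, T constant).
W = nRT ln(V₂/V₁) = 3.77×8.314×526×ln(0.213) = -25500 J.
Q = ΔU + W = -25500 J.

-25500 J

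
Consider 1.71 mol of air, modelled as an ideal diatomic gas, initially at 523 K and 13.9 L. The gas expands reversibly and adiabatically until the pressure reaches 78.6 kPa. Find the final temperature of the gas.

302 K

P₁ = nRT₁/V₁ = 1.71×8.314×523/13.9 = 535 kPa.
Adiabatic: T₂/T₁ = (P₂/P₁)^((γ−1)/γ) ⇒ T₂ = 523×(0.147)^0.286 = 302 K; V₂ = 54.7 L.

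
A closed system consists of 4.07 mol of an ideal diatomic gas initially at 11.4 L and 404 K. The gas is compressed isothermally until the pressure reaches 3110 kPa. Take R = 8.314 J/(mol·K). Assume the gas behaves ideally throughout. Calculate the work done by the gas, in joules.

P₁ = nRT₁/V₁ = 4.07×8.314×404/11.4 = 1200 kPa.
Isothermal: T stays 404 K; PV = const ⇒ V₂ = 4.40 L, P₂ = 3110 kPa.
W = nRT ln(V₂/V₁) = 4.07×8.314×404×ln(0.386) = -13000 J.

-13000 J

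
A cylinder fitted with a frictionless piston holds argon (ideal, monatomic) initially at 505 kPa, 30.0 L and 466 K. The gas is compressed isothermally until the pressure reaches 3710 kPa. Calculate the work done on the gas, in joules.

n = P₁V₁/(RT₁) = 505×30.0/(8.314×466) = 3.91 mol.
Isothermal: T stays 466 K; PV = const ⇒ V₂ = 4.08 L, P₂ = 3710 kPa.
W = nRT ln(V₂/V₁) = 3.91×8.314×466×ln(0.136) = -30200 J.
Work done on the gas = −W_by = 30200 J.

30200 J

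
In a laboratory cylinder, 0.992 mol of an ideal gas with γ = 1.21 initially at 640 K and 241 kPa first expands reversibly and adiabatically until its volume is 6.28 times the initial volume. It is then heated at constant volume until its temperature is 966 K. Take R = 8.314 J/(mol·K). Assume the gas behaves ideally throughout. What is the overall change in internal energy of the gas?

12800 J

V₁ = nRT₁/P₁ = 0.992×8.314×640/241 = 21.9 L.
Step 1 — Adiabatic: TV^(γ−1) = const ⇒ T₂ = 640×(0.159)^0.210 = 435 K; PV^γ = const ⇒ P₂ = 26.1 kPa.
ΔU = nCvΔT = 0.992×39.6×(435−640) = -8050 J.
Q = 0 for an adiabatic process, so W = −ΔU = 8050 J.
State after step 1: P = 26.1 kPa, V = 138 L, T = 435 K.
Step 2 — Isochoric: V stays 138 L; P/T = const ⇒ T₂ = 966 K, P₂ = 57.9 kPa.
W = 0 (no volume change).
ΔU = nCvΔT = 0.992×39.6×(966−435) = 20800 J.
Q = ΔU = 20800 J.
Net over both steps: W = 8050 J, Q = 20800 J, ΔU = 12800 J.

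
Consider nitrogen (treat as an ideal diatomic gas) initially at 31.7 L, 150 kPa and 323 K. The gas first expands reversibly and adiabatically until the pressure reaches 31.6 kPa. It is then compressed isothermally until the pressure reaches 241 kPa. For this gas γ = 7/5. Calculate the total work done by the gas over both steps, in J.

-1920 J

n = P₁V₁/(RT₁) = 150×31.7/(8.314×323) = 1.77 mol.
Step 1 — Adiabatic: T₂/T₁ = (P₂/P₁)^((γ−1)/γ) ⇒ T₂ = 323×(0.211)^0.286 = 207 K; V₂ = 96.4 L.
ΔU = nCvΔT = 1.77×20.8×(207−323) = -4270 J.
Q = 0 for an adiabatic process, so W = −ΔU = 4270 J.
State after step 1: P = 31.6 kPa, V = 96.4 L, T = 207 K.
Step 2 — Isothermal: T stays 207 K; PV = const ⇒ V₂ = 12.6 L, P₂ = 241 kPa.
ΔU = 0 (ideal gas, T constant).
W = nRT ln(V₂/V₁) = 1.77×8.314×207×ln(0.131) = -6190 J.
Q = ΔU + W = -6190 J.
Net over both steps: W = -1920 J, Q = -6190 J, ΔU = -4270 J.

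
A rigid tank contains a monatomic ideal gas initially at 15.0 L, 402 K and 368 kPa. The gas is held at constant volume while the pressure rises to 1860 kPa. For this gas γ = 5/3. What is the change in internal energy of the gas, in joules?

33600 J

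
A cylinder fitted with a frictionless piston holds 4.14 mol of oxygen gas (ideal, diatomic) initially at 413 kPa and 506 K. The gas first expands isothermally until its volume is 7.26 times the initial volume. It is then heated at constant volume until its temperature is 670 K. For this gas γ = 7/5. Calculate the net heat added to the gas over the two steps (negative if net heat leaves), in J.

V₁ = nRT₁/P₁ = 4.14×8.314×506/413 = 42.2 L.
Step 1 — Isothermal: T stays 506 K; PV = const ⇒ V₂ = 306 L, P₂ = 56.9 kPa.
ΔU = 0 (ideal gas, T constant).
W = nRT ln(V₂/V₁) = 4.14×8.314×506×ln(7.26) = 34500 J.
Q = ΔU + W = 34500 J.
State after step 1: P = 56.9 kPa, V = 306 L, T = 506 K.
Step 2 — Isochoric: V stays 306 L; P/T = const ⇒ T₂ = 670 K, P₂ = 75.3 kPa.
W = 0 (no volume change).
ΔU = nCvΔT = 4.14×20.8×(670−506) = 14100 J.
Q = ΔU = 14100 J.
Net over both steps: W = 34500 J, Q = 48600 J, ΔU = 14100 J.

48600 J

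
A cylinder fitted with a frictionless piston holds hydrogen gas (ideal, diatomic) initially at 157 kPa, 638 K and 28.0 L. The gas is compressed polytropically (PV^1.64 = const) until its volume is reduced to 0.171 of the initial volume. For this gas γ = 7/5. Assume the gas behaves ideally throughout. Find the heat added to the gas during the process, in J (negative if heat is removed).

8640 J

n = P₁V₁/(RT₁) = 157×28.0/(8.314×638) = 0.829 mol.
Polytropic n=1.64: T₂ = T₁(V₁/V₂)^(n−1) = 638×(5.85)^0.64 = 1980 K; P₂ = P₁(V₁/V₂)^n = 2840 kPa.
W = (P₁V₁−P₂V₂)/(n−1) = (157×28.0−2840×4.79)/0.64 = -14400 J.
ΔU = nCvΔT = 0.829×20.8×(1980−638) = 23000 J.
Q = ΔU + W = 8640 J.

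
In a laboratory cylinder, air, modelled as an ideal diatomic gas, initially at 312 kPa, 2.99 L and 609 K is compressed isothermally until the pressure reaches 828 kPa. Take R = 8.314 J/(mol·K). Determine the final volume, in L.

1.13 L

Isothermal: T stays 609 K; PV = const ⇒ V₂ = 1.13 L, P₂ = 828 kPa.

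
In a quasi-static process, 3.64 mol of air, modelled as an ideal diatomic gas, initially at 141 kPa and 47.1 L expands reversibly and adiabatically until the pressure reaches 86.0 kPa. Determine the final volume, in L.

67.0 L

T₁ = P₁V₁/(nR) = 141×47.1/(3.64×8.314) = 219 K.
Adiabatic: T₂/T₁ = (P₂/P₁)^((γ−1)/γ) ⇒ T₂ = 219×(0.610)^0.286 = 191 K; V₂ = 67.0 L.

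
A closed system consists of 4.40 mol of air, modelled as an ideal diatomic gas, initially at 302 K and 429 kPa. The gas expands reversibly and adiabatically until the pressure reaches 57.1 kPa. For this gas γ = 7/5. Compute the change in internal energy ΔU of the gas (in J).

V₁ = nRT₁/P₁ = 4.40×8.314×302/429 = 25.8 L.
Adiabatic: T₂/T₁ = (P₂/P₁)^((γ−1)/γ) ⇒ T₂ = 302×(0.133)^0.286 = 170 K; V₂ = 109 L.
For an ideal gas ΔU = nCvΔT with Cv = (5/2)R = 20.8 J/(mol·K).
ΔU = 4.40×20.8×(170−302) = -12100 J.

-12100 J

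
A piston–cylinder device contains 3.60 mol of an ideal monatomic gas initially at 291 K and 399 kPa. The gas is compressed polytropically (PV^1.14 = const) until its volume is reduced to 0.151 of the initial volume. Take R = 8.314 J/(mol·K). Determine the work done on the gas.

18900 J

V₁ = nRT₁/P₁ = 3.60×8.314×291/399 = 21.8 L.
Polytropic n=1.14: T₂ = T₁(V₁/V₂)^(n−1) = 291×(6.62)^0.14 = 379 K; P₂ = P₁(V₁/V₂)^n = 3440 kPa.
W = (P₁V₁−P₂V₂)/(n−1) = (399×21.8−3440×3.30)/0.14 = -18900 J.
Work done on the gas = −W_by = 18900 J.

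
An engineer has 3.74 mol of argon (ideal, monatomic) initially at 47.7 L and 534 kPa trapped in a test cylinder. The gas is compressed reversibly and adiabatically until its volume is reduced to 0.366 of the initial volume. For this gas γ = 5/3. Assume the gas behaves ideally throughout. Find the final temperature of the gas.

1600 K

T₁ = P₁V₁/(nR) = 534×47.7/(3.74×8.314) = 819 K.
Adiabatic: TV^(γ−1) = const ⇒ T₂ = 819×(2.73)^0.667 = 1600 K; PV^γ = const ⇒ P₂ = 2850 kPa.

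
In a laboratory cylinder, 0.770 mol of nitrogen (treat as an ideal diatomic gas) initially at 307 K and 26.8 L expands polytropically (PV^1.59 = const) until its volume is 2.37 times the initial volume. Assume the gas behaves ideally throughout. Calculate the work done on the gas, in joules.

-1330 J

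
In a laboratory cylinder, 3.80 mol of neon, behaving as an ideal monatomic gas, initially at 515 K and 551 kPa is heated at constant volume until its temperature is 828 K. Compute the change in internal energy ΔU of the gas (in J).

14800 J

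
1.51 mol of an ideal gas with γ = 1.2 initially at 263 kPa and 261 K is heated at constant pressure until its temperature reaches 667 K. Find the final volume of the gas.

31.8 L

V₁ = nRT₁/P₁ = 1.51×8.314×261/263 = 12.5 L.
Isobaric: P stays 263 kPa; V/T = const ⇒ T₂ = 667 K, V₂ = 31.8 L.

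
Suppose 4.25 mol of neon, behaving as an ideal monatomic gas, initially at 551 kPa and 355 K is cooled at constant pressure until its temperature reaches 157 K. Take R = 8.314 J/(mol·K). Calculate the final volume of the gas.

V₁ = nRT₁/P₁ = 4.25×8.314×355/551 = 22.8 L.
Isobaric: P stays 551 kPa; V/T = const ⇒ T₂ = 157 K, V₂ = 10.1 L.

10.1 L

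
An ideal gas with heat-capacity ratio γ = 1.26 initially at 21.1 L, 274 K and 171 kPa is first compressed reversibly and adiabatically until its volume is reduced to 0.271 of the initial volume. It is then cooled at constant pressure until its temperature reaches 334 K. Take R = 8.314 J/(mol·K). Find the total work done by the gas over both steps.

-6280 J

n = P₁V₁/(RT₁) = 171×21.1/(8.314×274) = 1.58 mol.
Step 1 — Adiabatic: TV^(γ−1) = const ⇒ T₂ = 274×(3.69)^0.260 = 385 K; PV^γ = const ⇒ P₂ = 886 kPa.
ΔU = nCvΔT = 1.58×32.0×(385−274) = 5610 J.
Q = 0 for an adiabatic process, so W = −ΔU = -5610 J.
State after step 1: P = 886 kPa, V = 5.72 L, T = 385 K.
Step 2 — Isobaric: P stays 886 kPa; V/T = const ⇒ T₂ = 334 K, V₂ = 4.96 L.
W = PΔV = 886×(4.96−5.72) kPa·L = -668 J.
ΔU = nCvΔT = 1.58×32.0×(334−385) = -2570 J.
Q = ΔU + W = nCpΔT = -3240 J.
Net over both steps: W = -6280 J, Q = -3240 J, ΔU = 3040 J.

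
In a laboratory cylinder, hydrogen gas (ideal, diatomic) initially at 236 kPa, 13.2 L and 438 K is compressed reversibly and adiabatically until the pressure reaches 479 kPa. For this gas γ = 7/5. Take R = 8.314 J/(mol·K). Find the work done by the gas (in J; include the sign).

-1750 J

n = P₁V₁/(RT₁) = 236×13.2/(8.314×438) = 0.855 mol.
Adiabatic: T₂/T₁ = (P₂/P₁)^((γ−1)/γ) ⇒ T₂ = 438×(2.03)^0.286 = 536 K; V₂ = 7.96 L.
ΔU = nCvΔT = 0.855×20.8×(536−438) = 1750 J.
Q = 0 for an adiabatic process, so W = −ΔU = -1750 J.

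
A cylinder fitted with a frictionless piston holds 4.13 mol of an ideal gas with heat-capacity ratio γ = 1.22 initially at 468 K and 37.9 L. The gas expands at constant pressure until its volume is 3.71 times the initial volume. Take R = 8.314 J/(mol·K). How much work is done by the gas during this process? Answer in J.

P₁ = nRT₁/V₁ = 4.13×8.314×468/37.9 = 424 kPa.
Isobaric: P stays 424 kPa; V/T = const ⇒ T₂ = 1740 K, V₂ = 141 L.
W = PΔV = 424×(141−37.9) kPa·L = 43500 J.

43500 J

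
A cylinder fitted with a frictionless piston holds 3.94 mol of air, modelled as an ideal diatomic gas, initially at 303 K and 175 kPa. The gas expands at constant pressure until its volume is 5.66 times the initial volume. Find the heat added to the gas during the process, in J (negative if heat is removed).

162000 J

V₁ = nRT₁/P₁ = 3.94×8.314×303/175 = 56.7 L.
Isobaric: P stays 175 kPa; V/T = const ⇒ T₂ = 1710 K, V₂ = 321 L.
W = PΔV = 175×(321−56.7) kPa·L = 46300 J.
ΔU = nCvΔT = 3.94×20.8×(1710−303) = 116000 J.
Q = ΔU + W = nCpΔT = 162000 J.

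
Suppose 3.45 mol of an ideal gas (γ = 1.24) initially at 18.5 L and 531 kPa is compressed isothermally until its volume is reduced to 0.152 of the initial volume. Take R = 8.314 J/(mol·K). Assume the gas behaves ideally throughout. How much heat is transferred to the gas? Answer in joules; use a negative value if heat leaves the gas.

T₁ = P₁V₁/(nR) = 531×18.5/(3.45×8.314) = 342 K.
Isothermal: T stays 342 K; PV = const ⇒ V₂ = 2.81 L, P₂ = 3490 kPa.
ΔU = 0 (ideal gas, T constant).
W = nRT ln(V₂/V₁) = 3.45×8.314×342×ln(0.152) = -18500 J.
Q = ΔU + W = -18500 J.

-18500 J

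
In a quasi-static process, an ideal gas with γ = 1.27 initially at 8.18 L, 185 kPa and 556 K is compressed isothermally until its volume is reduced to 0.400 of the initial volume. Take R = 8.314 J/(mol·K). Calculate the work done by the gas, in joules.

n = P₁V₁/(RT₁) = 185×8.18/(8.314×556) = 0.327 mol.
Isothermal: T stays 556 K; PV = const ⇒ V₂ = 3.27 L, P₂ = 462 kPa.
W = nRT ln(V₂/V₁) = 0.327×8.314×556×ln(0.400) = -1390 J.

-1390 J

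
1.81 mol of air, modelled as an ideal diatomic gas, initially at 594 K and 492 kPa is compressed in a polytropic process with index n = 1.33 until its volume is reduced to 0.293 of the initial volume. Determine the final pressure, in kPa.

V₁ = nRT₁/P₁ = 1.81×8.314×594/492 = 18.2 L.
Polytropic n=1.33: T₂ = T₁(V₁/V₂)^(n−1) = 594×(3.41)^0.33 = 891 K; P₂ = P₁(V₁/V₂)^n = 2520 kPa.

2520 kPa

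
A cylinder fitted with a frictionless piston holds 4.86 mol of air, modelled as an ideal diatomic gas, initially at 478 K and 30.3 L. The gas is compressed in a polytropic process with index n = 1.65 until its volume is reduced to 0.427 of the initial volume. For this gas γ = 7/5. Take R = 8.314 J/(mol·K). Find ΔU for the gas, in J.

35700 J

P₁ = nRT₁/V₁ = 4.86×8.314×478/30.3 = 637 kPa.
Polytropic n=1.65: T₂ = T₁(V₁/V₂)^(n−1) = 478×(2.34)^0.65 = 831 K; P₂ = P₁(V₁/V₂)^n = 2600 kPa.
For an ideal gas ΔU = nCvΔT with Cv = (5/2)R = 20.8 J/(mol·K).
ΔU = 4.86×20.8×(831−478) = 35700 J.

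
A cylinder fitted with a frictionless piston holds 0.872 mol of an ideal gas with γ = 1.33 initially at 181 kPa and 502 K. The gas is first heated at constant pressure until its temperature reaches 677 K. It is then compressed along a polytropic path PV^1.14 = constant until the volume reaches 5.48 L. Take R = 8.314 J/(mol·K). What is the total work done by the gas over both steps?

-7530 J

V₁ = nRT₁/P₁ = 0.872×8.314×502/181 = 20.1 L.
Step 1 — Isobaric: P stays 181 kPa; V/T = const ⇒ T₂ = 677 K, V₂ = 27.1 L.
W = PΔV = 181×(27.1−20.1) kPa·L = 1270 J.
ΔU = nCvΔT = 0.872×25.2×(677−502) = 3840 J.
Q = ΔU + W = nCpΔT = 5110 J.
State after step 1: P = 181 kPa, V = 27.1 L, T = 677 K.
Step 2 — Polytropic n=1.14: T₂ = T₁(V₁/V₂)^(n−1) = 677×(4.95)^0.14 = 847 K; P₂ = P₁(V₁/V₂)^n = 1120 kPa.
W = (P₁V₁−P₂V₂)/(n−1) = (181×27.1−1120×5.48)/0.14 = -8800 J.
ΔU = nCvΔT = 0.872×25.2×(847−677) = 3730 J.
Q = ΔU + W = -5060 J.
Net over both steps: W = -7530 J, Q = 48.8 J, ΔU = 7580 J.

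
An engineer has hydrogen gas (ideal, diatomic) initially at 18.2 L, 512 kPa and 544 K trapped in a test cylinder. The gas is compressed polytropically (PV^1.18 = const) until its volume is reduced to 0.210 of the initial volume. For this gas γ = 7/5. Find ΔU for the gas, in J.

n = P₁V₁/(RT₁) = 512×18.2/(8.314×544) = 2.06 mol.
Polytropic n=1.18: T₂ = T₁(V₁/V₂)^(n−1) = 544×(4.76)^0.18 = 720 K; P₂ = P₁(V₁/V₂)^n = 3230 kPa.
For an ideal gas ΔU = nCvΔT with Cv = (5/2)R = 20.8 J/(mol·K).
ΔU = 2.06×20.8×(720−544) = 7560 J.

7560 J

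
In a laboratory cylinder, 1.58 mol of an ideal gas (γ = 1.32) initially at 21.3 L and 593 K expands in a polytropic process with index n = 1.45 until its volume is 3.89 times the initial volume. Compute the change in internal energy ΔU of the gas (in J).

-11100 J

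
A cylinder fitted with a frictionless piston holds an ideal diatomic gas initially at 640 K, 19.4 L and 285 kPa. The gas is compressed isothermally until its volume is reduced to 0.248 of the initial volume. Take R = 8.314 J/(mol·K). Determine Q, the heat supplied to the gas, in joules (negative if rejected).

-7710 J

n = P₁V₁/(RT₁) = 285×19.4/(8.314×640) = 1.04 mol.
Isothermal: T stays 640 K; PV = const ⇒ V₂ = 4.81 L, P₂ = 1150 kPa.
ΔU = 0 (ideal gas, T constant).
W = nRT ln(V₂/V₁) = 1.04×8.314×640×ln(0.248) = -7710 J.
Q = ΔU + W = -7710 J.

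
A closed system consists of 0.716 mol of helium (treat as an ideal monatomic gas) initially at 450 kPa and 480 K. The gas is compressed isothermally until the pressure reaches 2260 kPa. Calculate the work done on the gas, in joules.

V₁ = nRT₁/P₁ = 0.716×8.314×480/450 = 6.35 L.
Isothermal: T stays 480 K; PV = const ⇒ V₂ = 1.26 L, P₂ = 2260 kPa.
W = nRT ln(V₂/V₁) = 0.716×8.314×480×ln(0.199) = -4610 J.
Work done on the gas = −W_by = 4610 J.

4610 J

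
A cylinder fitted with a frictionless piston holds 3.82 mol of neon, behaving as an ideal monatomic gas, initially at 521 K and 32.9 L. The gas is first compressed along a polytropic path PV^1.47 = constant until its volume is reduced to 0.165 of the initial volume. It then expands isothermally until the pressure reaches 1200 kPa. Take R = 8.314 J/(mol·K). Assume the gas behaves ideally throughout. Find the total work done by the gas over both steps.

P₁ = nRT₁/V₁ = 3.82×8.314×521/32.9 = 503 kPa.
Step 1 — Polytropic n=1.47: T₂ = T₁(V₁/V₂)^(n−1) = 521×(6.06)^0.47 = 1220 K; P₂ = P₁(V₁/V₂)^n = 7110 kPa.
W = (P₁V₁−P₂V₂)/(n−1) = (503×32.9−7110×5.43)/0.47 = -46900 J.
ΔU = nCvΔT = 3.82×12.5×(1220−521) = 33100 J.
Q = ΔU + W = -13800 J.
State after step 1: P = 7110 kPa, V = 5.43 L, T = 1220 K.
Step 2 — Isothermal: T stays 1220 K; PV = const ⇒ V₂ = 32.2 L, P₂ = 1200 kPa.
ΔU = 0 (ideal gas, T constant).
W = nRT ln(V₂/V₁) = 3.82×8.314×1220×ln(5.92) = 68700 J.
Q = ΔU + W = 68700 J.
Net over both steps: W = 21800 J, Q = 54800 J, ΔU = 33100 J.

21800 J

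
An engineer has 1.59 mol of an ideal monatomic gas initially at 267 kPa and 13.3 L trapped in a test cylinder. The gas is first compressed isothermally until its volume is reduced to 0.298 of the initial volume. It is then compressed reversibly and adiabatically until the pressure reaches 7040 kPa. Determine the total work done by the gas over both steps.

T₁ = P₁V₁/(nR) = 267×13.3/(1.59×8.314) = 269 K.
Step 1 — Isothermal: T stays 269 K; PV = const ⇒ V₂ = 3.96 L, P₂ = 896 kPa.
ΔU = 0 (ideal gas, T constant).
W = nRT ln(V₂/V₁) = 1.59×8.314×269×ln(0.298) = -4300 J.
Q = ΔU + W = -4300 J.
State after step 1: P = 896 kPa, V = 3.96 L, T = 269 K.
Step 2 — Adiabatic: T₂/T₁ = (P₂/P₁)^((γ−1)/γ) ⇒ T₂ = 269×(7.86)^0.400 = 613 K; V₂ = 1.15 L.
ΔU = nCvΔT = 1.59×12.5×(613−269) = 6820 J.
Q = 0 for an adiabatic process, so W = −ΔU = -6820 J.
Net over both steps: W = -11100 J, Q = -4300 J, ΔU = 6820 J.

-11100 J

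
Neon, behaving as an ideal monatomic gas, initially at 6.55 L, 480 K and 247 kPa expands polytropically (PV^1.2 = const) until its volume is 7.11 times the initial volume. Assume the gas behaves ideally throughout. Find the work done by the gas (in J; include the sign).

2620 J

n = P₁V₁/(RT₁) = 247×6.55/(8.314×480) = 0.405 mol.
Polytropic n=1.2: T₂ = T₁(V₁/V₂)^(n−1) = 480×(0.141)^0.20 = 324 K; P₂ = P₁(V₁/V₂)^n = 23.5 kPa.
W = (P₁V₁−P₂V₂)/(n−1) = (247×6.55−23.5×46.6)/0.20 = 2620 J.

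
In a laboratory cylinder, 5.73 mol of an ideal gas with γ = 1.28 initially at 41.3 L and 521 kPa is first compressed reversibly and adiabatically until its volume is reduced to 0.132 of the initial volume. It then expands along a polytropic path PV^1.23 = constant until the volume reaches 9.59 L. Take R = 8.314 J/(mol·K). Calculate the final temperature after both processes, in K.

699 K

T₁ = P₁V₁/(nR) = 521×41.3/(5.73×8.314) = 452 K.
Step 1 — Adiabatic: TV^(γ−1) = const ⇒ T₂ = 452×(7.58)^0.280 = 796 K; PV^γ = const ⇒ P₂ = 6960 kPa.
ΔU = nCvΔT = 5.73×29.7×(796−452) = 58600 J.
Q = 0 for an adiabatic process, so W = −ΔU = -58600 J.
State after step 1: P = 6960 kPa, V = 5.45 L, T = 796 K.
Step 2 — Polytropic n=1.23: T₂ = T₁(V₁/V₂)^(n−1) = 796×(0.568)^0.23 = 699 K; P₂ = P₁(V₁/V₂)^n = 3470 kPa.
W = (P₁V₁−P₂V₂)/(n−1) = (6960×5.45−3470×9.59)/0.23 = 20100 J.
ΔU = nCvΔT = 5.73×29.7×(699−796) = -16500 J.
Q = ΔU + W = 3590 J.
Net over both steps: W = -38500 J, Q = 3590 J, ΔU = 42100 J.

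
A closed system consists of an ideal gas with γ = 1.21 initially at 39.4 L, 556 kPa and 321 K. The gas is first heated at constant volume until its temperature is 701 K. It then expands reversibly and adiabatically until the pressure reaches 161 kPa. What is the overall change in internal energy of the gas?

56100 J

n = P₁V₁/(RT₁) = 556×39.4/(8.314×321) = 8.21 mol.
Step 1 — Isochoric: V stays 39.4 L; P/T = const ⇒ T₂ = 701 K, P₂ = 1210 kPa.
W = 0 (no volume change).
ΔU = nCvΔT = 8.21×39.6×(701−321) = 123000 J.
Q = ΔU = 123000 J.
State after step 1: P = 1210 kPa, V = 39.4 L, T = 701 K.
Step 2 — Adiabatic: T₂/T₁ = (P₂/P₁)^((γ−1)/γ) ⇒ T₂ = 701×(0.133)^0.174 = 494 K; V₂ = 209 L.
ΔU = nCvΔT = 8.21×39.6×(494−701) = -67400 J.
Q = 0 for an adiabatic process, so W = −ΔU = 67400 J.
Net over both steps: W = 67400 J, Q = 123000 J, ΔU = 56100 J.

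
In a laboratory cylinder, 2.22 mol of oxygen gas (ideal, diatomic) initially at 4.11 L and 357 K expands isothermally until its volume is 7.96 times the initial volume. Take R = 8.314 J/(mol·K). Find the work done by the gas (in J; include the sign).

P₁ = nRT₁/V₁ = 2.22×8.314×357/4.11 = 1600 kPa.
Isothermal: T stays 357 K; PV = const ⇒ V₂ = 32.7 L, P₂ = 201 kPa.
W = nRT ln(V₂/V₁) = 2.22×8.314×357×ln(7.96) = 13700 J.

13700 J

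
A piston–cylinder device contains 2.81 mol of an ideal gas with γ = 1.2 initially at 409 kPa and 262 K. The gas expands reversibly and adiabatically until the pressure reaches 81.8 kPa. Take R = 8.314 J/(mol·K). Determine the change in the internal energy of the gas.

V₁ = nRT₁/P₁ = 2.81×8.314×262/409 = 15.0 L.
Adiabatic: T₂/T₁ = (P₂/P₁)^((γ−1)/γ) ⇒ T₂ = 262×(0.200)^0.167 = 200 K; V₂ = 57.2 L.
For an ideal gas ΔU = nCvΔT with Cv = R/(γ−1) = 41.6 J/(mol·K).
ΔU = 2.81×41.6×(200−262) = -7200 J.

-7200 J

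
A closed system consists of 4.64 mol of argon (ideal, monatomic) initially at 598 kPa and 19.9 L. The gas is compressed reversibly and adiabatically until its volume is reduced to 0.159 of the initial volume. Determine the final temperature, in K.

1050 K

T₁ = P₁V₁/(nR) = 598×19.9/(4.64×8.314) = 308 K.
Adiabatic: TV^(γ−1) = const ⇒ T₂ = 308×(6.29)^0.667 = 1050 K; PV^γ = const ⇒ P₂ = 12800 kPa.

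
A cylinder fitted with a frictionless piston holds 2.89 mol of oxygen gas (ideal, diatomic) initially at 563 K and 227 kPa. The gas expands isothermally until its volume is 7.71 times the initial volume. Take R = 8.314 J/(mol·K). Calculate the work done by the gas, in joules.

V₁ = nRT₁/P₁ = 2.89×8.314×563/227 = 59.6 L.
Isothermal: T stays 563 K; PV = const ⇒ V₂ = 459 L, P₂ = 29.4 kPa.
W = nRT ln(V₂/V₁) = 2.89×8.314×563×ln(7.71) = 27600 J.

27600 J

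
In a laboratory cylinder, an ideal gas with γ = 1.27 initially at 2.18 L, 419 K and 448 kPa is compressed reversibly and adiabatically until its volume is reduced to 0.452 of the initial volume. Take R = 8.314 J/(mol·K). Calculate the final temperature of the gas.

519 K

Adiabatic: TV^(γ−1) = const ⇒ T₂ = 419×(2.21)^0.270 = 519 K; PV^γ = const ⇒ P₂ = 1230 kPa.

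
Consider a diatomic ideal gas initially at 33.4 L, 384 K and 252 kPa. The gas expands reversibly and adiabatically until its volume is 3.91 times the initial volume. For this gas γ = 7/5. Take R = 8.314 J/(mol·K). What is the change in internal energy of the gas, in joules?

n = P₁V₁/(RT₁) = 252×33.4/(8.314×384) = 2.64 mol.
Adiabatic: TV^(γ−1) = const ⇒ T₂ = 384×(0.256)^0.400 = 223 K; PV^γ = const ⇒ P₂ = 37.4 kPa.
For an ideal gas ΔU = nCvΔT with Cv = (5/2)R = 20.8 J/(mol·K).
ΔU = 2.64×20.8×(223−384) = -8850 J.

-8850 J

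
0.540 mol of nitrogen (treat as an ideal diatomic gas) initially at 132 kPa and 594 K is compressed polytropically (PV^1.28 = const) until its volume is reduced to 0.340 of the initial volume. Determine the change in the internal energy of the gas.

V₁ = nRT₁/P₁ = 0.540×8.314×594/132 = 20.2 L.
Polytropic n=1.28: T₂ = T₁(V₁/V₂)^(n−1) = 594×(2.94)^0.28 = 803 K; P₂ = P₁(V₁/V₂)^n = 525 kPa.
For an ideal gas ΔU = nCvΔT with Cv = (5/2)R = 20.8 J/(mol·K).
ΔU = 0.540×20.8×(803−594) = 2350 J.

2350 J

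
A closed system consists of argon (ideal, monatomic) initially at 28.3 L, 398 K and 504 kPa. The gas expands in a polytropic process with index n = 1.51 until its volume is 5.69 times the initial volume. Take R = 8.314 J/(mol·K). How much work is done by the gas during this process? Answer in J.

16400 J

n = P₁V₁/(RT₁) = 504×28.3/(8.314×398) = 4.31 mol.
Polytropic n=1.51: T₂ = T₁(V₁/V₂)^(n−1) = 398×(0.176)^0.51 = 164 K; P₂ = P₁(V₁/V₂)^n = 36.5 kPa.
W = (P₁V₁−P₂V₂)/(n−1) = (504×28.3−36.5×161)/0.51 = 16400 J.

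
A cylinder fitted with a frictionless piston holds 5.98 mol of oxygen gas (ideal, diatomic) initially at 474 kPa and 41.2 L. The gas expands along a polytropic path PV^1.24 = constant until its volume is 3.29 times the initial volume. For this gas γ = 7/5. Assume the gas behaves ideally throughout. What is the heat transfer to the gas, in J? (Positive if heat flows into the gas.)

8090 J

T₁ = P₁V₁/(nR) = 474×41.2/(5.98×8.314) = 393 K.
Polytropic n=1.24: T₂ = T₁(V₁/V₂)^(n−1) = 393×(0.304)^0.24 = 295 K; P₂ = P₁(V₁/V₂)^n = 108 kPa.
W = (P₁V₁−P₂V₂)/(n−1) = (474×41.2−108×136)/0.24 = 20200 J.
ΔU = nCvΔT = 5.98×20.8×(295−393) = -12100 J.
Q = ΔU + W = 8090 J.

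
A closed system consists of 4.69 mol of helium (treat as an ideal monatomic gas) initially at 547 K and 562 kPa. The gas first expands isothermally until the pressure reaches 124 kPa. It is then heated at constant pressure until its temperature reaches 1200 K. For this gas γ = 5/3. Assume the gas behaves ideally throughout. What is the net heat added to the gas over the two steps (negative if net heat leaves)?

V₁ = nRT₁/P₁ = 4.69×8.314×547/562 = 38.0 L.
Step 1 — Isothermal: T stays 547 K; PV = const ⇒ V₂ = 172 L, P₂ = 124 kPa.
ΔU = 0 (ideal gas, T constant).
W = nRT ln(V₂/V₁) = 4.69×8.314×547×ln(4.53) = 32200 J.
Q = ΔU + W = 32200 J.
State after step 1: P = 124 kPa, V = 172 L, T = 547 K.
Step 2 — Isobaric: P stays 124 kPa; V/T = const ⇒ T₂ = 1200 K, V₂ = 377 L.
W = PΔV = 124×(377−172) kPa·L = 25500 J.
ΔU = nCvΔT = 4.69×12.5×(1200−547) = 38200 J.
Q = ΔU + W = nCpΔT = 63700 J.
Net over both steps: W = 57700 J, Q = 95900 J, ΔU = 38200 J.

95900 J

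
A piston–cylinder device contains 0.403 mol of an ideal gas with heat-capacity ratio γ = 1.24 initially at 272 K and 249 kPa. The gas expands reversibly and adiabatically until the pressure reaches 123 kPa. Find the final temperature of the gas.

237 K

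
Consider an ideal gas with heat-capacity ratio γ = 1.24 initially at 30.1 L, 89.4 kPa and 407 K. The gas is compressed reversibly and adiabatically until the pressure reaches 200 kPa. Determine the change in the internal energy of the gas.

n = P₁V₁/(RT₁) = 89.4×30.1/(8.314×407) = 0.795 mol.
Adiabatic: T₂/T₁ = (P₂/P₁)^((γ−1)/γ) ⇒ T₂ = 407×(2.24)^0.194 = 476 K; V₂ = 15.7 L.
For an ideal gas ΔU = nCvΔT with Cv = R/(γ−1) = 34.6 J/(mol·K).
ΔU = 0.795×34.6×(476−407) = 1890 J.

1890 J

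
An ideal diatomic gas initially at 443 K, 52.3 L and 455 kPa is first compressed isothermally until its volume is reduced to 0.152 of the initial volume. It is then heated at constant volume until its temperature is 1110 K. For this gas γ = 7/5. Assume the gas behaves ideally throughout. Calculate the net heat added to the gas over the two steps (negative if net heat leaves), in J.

44700 J

n = P₁V₁/(RT₁) = 455×52.3/(8.314×443) = 6.46 mol.
Step 1 — Isothermal: T stays 443 K; PV = const ⇒ V₂ = 7.95 L, P₂ = 2990 kPa.
ΔU = 0 (ideal gas, T constant).
W = nRT ln(V₂/V₁) = 6.46×8.314×443×ln(0.152) = -44800 J.
Q = ΔU + W = -44800 J.
State after step 1: P = 2990 kPa, V = 7.95 L, T = 443 K.
Step 2 — Isochoric: V stays 7.95 L; P/T = const ⇒ T₂ = 1110 K, P₂ = 7500 kPa.
W = 0 (no volume change).
ΔU = nCvΔT = 6.46×20.8×(1110−443) = 89600 J.
Q = ΔU = 89600 J.
Net over both steps: W = -44800 J, Q = 44700 J, ΔU = 89600 J.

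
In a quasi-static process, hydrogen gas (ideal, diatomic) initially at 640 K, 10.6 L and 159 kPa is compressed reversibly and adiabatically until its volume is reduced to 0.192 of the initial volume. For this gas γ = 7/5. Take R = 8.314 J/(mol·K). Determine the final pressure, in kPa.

1600 kPa

Adiabatic: TV^(γ−1) = const ⇒ T₂ = 640×(5.21)^0.400 = 1240 K; PV^γ = const ⇒ P₂ = 1600 kPa.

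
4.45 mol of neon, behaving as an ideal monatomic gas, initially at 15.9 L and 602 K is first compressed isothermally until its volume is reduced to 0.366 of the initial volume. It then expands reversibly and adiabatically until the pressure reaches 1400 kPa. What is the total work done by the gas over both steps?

-11300 J

P₁ = nRT₁/V₁ = 4.45×8.314×602/15.9 = 1400 kPa.
Step 1 — Isothermal: T stays 602 K; PV = const ⇒ V₂ = 5.82 L, P₂ = 3830 kPa.
ΔU = 0 (ideal gas, T constant).
W = nRT ln(V₂/V₁) = 4.45×8.314×602×ln(0.366) = -22400 J.
Q = ΔU + W = -22400 J.
State after step 1: P = 3830 kPa, V = 5.82 L, T = 602 K.
Step 2 — Adiabatic: T₂/T₁ = (P₂/P₁)^((γ−1)/γ) ⇒ T₂ = 602×(0.366)^0.400 = 403 K; V₂ = 10.6 L.
ΔU = nCvΔT = 4.45×12.5×(403−602) = -11100 J.
Q = 0 for an adiabatic process, so W = −ΔU = 11100 J.
Net over both steps: W = -11300 J, Q = -22400 J, ΔU = -11100 J.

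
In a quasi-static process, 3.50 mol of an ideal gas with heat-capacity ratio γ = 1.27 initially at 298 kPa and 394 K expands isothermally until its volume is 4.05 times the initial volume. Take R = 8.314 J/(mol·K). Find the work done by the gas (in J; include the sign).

V₁ = nRT₁/P₁ = 3.50×8.314×394/298 = 38.5 L.
Isothermal: T stays 394 K; PV = const ⇒ V₂ = 156 L, P₂ = 73.6 kPa.
W = nRT ln(V₂/V₁) = 3.50×8.314×394×ln(4.05) = 16000 J.

16000 J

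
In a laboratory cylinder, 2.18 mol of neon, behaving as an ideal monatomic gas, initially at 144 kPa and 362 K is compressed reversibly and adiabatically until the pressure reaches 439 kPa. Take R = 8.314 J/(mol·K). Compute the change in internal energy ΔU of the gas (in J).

5530 J

V₁ = nRT₁/P₁ = 2.18×8.314×362/144 = 45.6 L.
Adiabatic: T₂/T₁ = (P₂/P₁)^((γ−1)/γ) ⇒ T₂ = 362×(3.05)^0.400 = 565 K; V₂ = 23.3 L.
For an ideal gas ΔU = nCvΔT with Cv = (3/2)R = 12.5 J/(mol·K).
ΔU = 2.18×12.5×(565−362) = 5530 J.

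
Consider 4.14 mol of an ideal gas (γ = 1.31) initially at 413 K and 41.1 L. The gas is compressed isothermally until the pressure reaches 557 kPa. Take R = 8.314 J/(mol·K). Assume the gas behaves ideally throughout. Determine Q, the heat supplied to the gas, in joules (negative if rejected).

-6770 J

P₁ = nRT₁/V₁ = 4.14×8.314×413/41.1 = 346 kPa.
Isothermal: T stays 413 K; PV = const ⇒ V₂ = 25.5 L, P₂ = 557 kPa.
ΔU = 0 (ideal gas, T constant).
W = nRT ln(V₂/V₁) = 4.14×8.314×413×ln(0.621) = -6770 J.
Q = ΔU + W = -6770 J.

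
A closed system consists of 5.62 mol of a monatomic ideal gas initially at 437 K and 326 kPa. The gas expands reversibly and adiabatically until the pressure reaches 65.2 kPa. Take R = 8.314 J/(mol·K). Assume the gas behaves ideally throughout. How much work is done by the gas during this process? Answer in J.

V₁ = nRT₁/P₁ = 5.62×8.314×437/326 = 62.6 L.
Adiabatic: T₂/T₁ = (P₂/P₁)^((γ−1)/γ) ⇒ T₂ = 437×(0.200)^0.400 = 230 K; V₂ = 165 L.
ΔU = nCvΔT = 5.62×12.5×(230−437) = -14500 J.
Q = 0 for an adiabatic process, so W = −ΔU = 14500 J.

14500 J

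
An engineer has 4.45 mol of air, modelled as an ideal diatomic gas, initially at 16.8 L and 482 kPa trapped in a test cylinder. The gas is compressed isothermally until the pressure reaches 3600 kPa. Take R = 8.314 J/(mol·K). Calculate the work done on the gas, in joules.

T₁ = P₁V₁/(nR) = 482×16.8/(4.45×8.314) = 219 K.
Isothermal: T stays 219 K; PV = const ⇒ V₂ = 2.25 L, P₂ = 3600 kPa.
W = nRT ln(V₂/V₁) = 4.45×8.314×219×ln(0.134) = -16300 J.
Work done on the gas = −W_by = 16300 J.

16300 J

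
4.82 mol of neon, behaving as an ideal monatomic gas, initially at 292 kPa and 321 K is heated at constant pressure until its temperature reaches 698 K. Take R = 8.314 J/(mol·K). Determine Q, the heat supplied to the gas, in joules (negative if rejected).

V₁ = nRT₁/P₁ = 4.82×8.314×321/292 = 44.1 L.
Isobaric: P stays 292 kPa; V/T = const ⇒ T₂ = 698 K, V₂ = 95.8 L.
W = PΔV = 292×(95.8−44.1) kPa·L = 15100 J.
ΔU = nCvΔT = 4.82×12.5×(698−321) = 22700 J.
Q = ΔU + W = nCpΔT = 37800 J.

37800 J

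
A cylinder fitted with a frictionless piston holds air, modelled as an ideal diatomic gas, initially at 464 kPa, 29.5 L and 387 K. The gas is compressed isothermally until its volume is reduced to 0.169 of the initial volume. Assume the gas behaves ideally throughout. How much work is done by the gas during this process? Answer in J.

-24300 J

n = P₁V₁/(RT₁) = 464×29.5/(8.314×387) = 4.25 mol.
Isothermal: T stays 387 K; PV = const ⇒ V₂ = 4.99 L, P₂ = 2750 kPa.
W = nRT ln(V₂/V₁) = 4.25×8.314×387×ln(0.169) = -24300 J.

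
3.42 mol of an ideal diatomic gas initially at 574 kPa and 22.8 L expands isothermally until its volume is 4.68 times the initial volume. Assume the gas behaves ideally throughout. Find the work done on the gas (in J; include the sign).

-20200 J

T₁ = P₁V₁/(nR) = 574×22.8/(3.42×8.314) = 460 K.
Isothermal: T stays 460 K; PV = const ⇒ V₂ = 107 L, P₂ = 123 kPa.
W = nRT ln(V₂/V₁) = 3.42×8.314×460×ln(4.68) = 20200 J.
Work done on the gas = −W_by = -20200 J.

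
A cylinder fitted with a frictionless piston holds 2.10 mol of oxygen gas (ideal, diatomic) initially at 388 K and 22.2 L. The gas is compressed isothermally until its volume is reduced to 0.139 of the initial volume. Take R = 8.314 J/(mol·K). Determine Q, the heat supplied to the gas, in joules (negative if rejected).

P₁ = nRT₁/V₁ = 2.10×8.314×388/22.2 = 305 kPa.
Isothermal: T stays 388 K; PV = const ⇒ V₂ = 3.09 L, P₂ = 2200 kPa.
ΔU = 0 (ideal gas, T constant).
W = nRT ln(V₂/V₁) = 2.10×8.314×388×ln(0.139) = -13400 J.
Q = ΔU + W = -13400 J.

-13400 J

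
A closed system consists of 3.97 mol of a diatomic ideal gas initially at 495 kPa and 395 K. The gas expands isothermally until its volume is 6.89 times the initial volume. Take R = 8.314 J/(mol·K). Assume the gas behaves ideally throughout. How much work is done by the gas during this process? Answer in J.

V₁ = nRT₁/P₁ = 3.97×8.314×395/495 = 26.3 L.
Isothermal: T stays 395 K; PV = const ⇒ V₂ = 181 L, P₂ = 71.8 kPa.
W = nRT ln(V₂/V₁) = 3.97×8.314×395×ln(6.89) = 25200 J.

25200 J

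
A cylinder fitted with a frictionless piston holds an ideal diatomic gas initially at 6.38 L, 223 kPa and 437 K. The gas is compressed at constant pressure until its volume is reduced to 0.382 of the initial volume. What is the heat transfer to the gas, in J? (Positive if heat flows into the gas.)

n = P₁V₁/(RT₁) = 223×6.38/(8.314×437) = 0.392 mol.
Isobaric: P stays 223 kPa; V/T = const ⇒ T₂ = 167 K, V₂ = 2.44 L.
W = PΔV = 223×(2.44−6.38) kPa·L = -879 J.
ΔU = nCvΔT = 0.392×20.8×(167−437) = -2200 J.
Q = ΔU + W = nCpΔT = -3080 J.

-3080 J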